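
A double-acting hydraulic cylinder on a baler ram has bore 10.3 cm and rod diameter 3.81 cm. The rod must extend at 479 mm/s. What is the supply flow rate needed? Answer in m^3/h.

Q ≈ 14.4 m^3/h

Cap-side area A_cap = π/4 × (10.3 cm)² = 83.32 cm^2
Q = A × v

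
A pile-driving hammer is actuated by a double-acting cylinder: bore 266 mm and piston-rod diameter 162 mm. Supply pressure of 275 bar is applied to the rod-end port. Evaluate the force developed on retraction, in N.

Rod-side annular area A_ann = π/4 × (266² − 162²) = 34960 mm^2
On retraction the pressure acts on the annular area (bore minus rod).
F = P × A_ann

F ≈ 9.61e5 N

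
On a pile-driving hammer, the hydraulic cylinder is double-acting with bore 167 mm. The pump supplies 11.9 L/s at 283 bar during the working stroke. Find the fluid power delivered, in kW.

W ≈ 337 kW

Hydraulic power = P × Q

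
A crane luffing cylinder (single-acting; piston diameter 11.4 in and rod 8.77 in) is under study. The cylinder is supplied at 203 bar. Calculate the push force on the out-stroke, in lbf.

Cap-side area A_cap = π/4 × (11.4 in)² = 102.1 in^2
F = P × A_cap = 203 bar × A_cap

F ≈ 3.01e5 lbf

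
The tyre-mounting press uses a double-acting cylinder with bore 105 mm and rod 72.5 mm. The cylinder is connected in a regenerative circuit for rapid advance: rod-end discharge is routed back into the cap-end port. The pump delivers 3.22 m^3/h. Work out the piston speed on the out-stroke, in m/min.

In regeneration the rod-end outflow joins the pump flow into the cap end, so the net volume the pump must supply per unit advance equals the rod cross-section area.
Rod cross-section A_rod = π/4 × (72.5 mm)² = 4128 mm^2
v = Q_pump / A_rod

v ≈ 13.0 m/min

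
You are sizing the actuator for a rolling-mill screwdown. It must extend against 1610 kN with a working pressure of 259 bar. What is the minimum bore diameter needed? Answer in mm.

D ≈ 281 mm

Extension force acts on the full piston face: F = P × (π/4)D².
D = √(4F / (πP)) = √(4 × 1610 kN / (π × 259 bar))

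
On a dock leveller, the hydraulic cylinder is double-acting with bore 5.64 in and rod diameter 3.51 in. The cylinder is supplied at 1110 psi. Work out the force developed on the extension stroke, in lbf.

Cap-side area A_cap = π/4 × (5.64 in)² = 24.98 in^2
F = P × A_cap = 1110 psi × A_cap

F ≈ 27700 lbf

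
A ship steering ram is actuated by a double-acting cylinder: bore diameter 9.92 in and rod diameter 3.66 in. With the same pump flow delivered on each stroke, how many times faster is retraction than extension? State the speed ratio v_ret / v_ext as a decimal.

v_ret/v_ext ≈ 1.16

Cap-side area A_cap = π/4 × (9.92 in)² = 77.29 in^2
Rod-side annular area A_ann = π/4 × (9.92² − 3.66²) = 66.77 in^2
For equal Q, v ∝ 1/A, so v_ret/v_ext = A_cap/A_ann.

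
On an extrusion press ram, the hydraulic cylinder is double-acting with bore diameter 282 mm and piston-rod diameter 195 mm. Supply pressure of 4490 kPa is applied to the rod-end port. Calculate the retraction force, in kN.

F ≈ 146 kN

Rod-side annular area A_ann = π/4 × (282² − 195²) = 32590 mm^2
On retraction the pressure acts on the annular area (bore minus rod).
F = P × A_ann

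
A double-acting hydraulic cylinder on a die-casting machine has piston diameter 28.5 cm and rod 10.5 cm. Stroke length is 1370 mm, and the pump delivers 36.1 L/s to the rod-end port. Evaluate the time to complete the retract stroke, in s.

t ≈ 2.09 s

Rod-side annular area A_ann = π/4 × (28.5² − 10.5²) = 551.3 cm^2
Swept volume V = A × L; t = V / Q = A·L / Q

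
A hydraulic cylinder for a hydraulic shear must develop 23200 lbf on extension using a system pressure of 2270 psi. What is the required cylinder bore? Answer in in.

Extension force acts on the full piston face: F = P × (π/4)D².
D = √(4F / (πP)) = √(4 × 23200 lbf / (π × 2270 psi))

D ≈ 3.61 in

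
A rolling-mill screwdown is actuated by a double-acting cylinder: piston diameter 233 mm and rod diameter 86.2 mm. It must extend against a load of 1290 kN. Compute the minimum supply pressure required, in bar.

Cap-side area A_cap = π/4 × (233 mm)² = 42640 mm^2
P = F / A = 1290 kN / A

P ≈ 303 bar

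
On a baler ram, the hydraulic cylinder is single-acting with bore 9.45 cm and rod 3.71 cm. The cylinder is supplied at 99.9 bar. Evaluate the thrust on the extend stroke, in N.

Cap-side area A_cap = π/4 × (9.45 cm)² = 70.14 cm^2
F = P × A_cap = 99.9 bar × A_cap

F ≈ 70100 N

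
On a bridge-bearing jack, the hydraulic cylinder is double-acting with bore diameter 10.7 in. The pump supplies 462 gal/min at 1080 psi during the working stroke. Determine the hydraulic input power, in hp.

W ≈ 291 hp

Hydraulic power = P × Q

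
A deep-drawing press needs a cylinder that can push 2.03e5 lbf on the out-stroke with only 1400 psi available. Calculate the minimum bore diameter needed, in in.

D ≈ 13.6 in

Extension force acts on the full piston face: F = P × (π/4)D².
D = √(4F / (πP)) = √(4 × 2.03e5 lbf / (π × 1400 psi))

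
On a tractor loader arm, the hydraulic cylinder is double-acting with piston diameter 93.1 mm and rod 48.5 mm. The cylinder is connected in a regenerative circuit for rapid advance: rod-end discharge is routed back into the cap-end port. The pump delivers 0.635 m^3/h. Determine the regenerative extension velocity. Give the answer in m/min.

v ≈ 5.73 m/min

In regeneration the rod-end outflow joins the pump flow into the cap end, so the net volume the pump must supply per unit advance equals the rod cross-section area.
Rod cross-section A_rod = π/4 × (48.5 mm)² = 1847 mm^2
v = Q_pump / A_rod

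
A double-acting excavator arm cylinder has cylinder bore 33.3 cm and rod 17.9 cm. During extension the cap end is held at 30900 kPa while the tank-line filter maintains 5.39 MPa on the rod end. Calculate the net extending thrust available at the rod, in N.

Cap-side area A_cap = π/4 × (33.3 cm)² = 870.9 cm^2
Rod-side annular area A_ann = π/4 × (33.3² − 17.9²) = 619.3 cm^2
Net thrust = P_cap·A_cap − P_rod·A_ann = 2.691e6 N − 3.338e5 N

F ≈ 2.36e6 N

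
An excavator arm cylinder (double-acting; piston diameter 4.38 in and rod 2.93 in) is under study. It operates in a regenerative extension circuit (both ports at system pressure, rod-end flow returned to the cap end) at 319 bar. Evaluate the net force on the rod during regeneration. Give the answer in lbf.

With equal pressure on both faces, forces on the annular region cancel; the net push is pressure × rod cross-section.
Rod cross-section A_rod = π/4 × (2.93 in)² = 6.743 in^2
F = P × A_rod

F ≈ 31200 lbf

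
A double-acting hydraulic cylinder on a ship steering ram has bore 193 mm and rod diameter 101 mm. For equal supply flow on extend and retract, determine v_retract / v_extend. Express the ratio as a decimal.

Cap-side area A_cap = π/4 × (193 mm)² = 29260 mm^2
Rod-side annular area A_ann = π/4 × (193² − 101²) = 21240 mm^2
For equal Q, v ∝ 1/A, so v_ret/v_ext = A_cap/A_ann.

v_ret/v_ext ≈ 1.38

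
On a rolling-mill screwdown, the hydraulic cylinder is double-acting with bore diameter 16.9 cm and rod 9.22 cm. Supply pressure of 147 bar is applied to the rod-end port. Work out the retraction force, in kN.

Rod-side annular area A_ann = π/4 × (16.9² − 9.22²) = 157.6 cm^2
On retraction the pressure acts on the annular area (bore minus rod).
F = P × A_ann

F ≈ 232 kN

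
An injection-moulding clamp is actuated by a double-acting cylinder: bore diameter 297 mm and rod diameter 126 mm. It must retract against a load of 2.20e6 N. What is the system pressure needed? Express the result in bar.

P ≈ 387 bar

Rod-side annular area A_ann = π/4 × (297² − 126²) = 56810 mm^2
Retraction: pressure acts on the annular area.
P = F / A = 2.20e6 N / A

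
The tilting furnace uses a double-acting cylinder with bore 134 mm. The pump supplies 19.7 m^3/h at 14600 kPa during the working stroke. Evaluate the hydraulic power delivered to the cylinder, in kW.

W ≈ 79.9 kW

Hydraulic power = P × Q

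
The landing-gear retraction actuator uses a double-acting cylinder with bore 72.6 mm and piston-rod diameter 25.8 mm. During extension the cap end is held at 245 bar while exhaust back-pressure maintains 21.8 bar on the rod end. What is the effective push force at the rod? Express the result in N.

F ≈ 93500 N

Cap-side area A_cap = π/4 × (72.6 mm)² = 4140 mm^2
Rod-side annular area A_ann = π/4 × (72.6² − 25.8²) = 3617 mm^2
Net thrust = P_cap·A_cap − P_rod·A_ann = 1.014e5 N − 7885 N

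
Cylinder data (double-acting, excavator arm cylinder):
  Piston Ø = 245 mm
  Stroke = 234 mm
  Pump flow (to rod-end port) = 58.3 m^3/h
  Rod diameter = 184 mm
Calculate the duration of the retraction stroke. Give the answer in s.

t ≈ 0.297 s

Rod-side annular area A_ann = π/4 × (245² − 184²) = 20550 mm^2
Swept volume V = A × L; t = V / Q = A·L / Q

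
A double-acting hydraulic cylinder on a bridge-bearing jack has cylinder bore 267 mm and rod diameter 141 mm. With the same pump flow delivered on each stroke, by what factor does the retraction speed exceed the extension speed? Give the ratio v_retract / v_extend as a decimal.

Cap-side area A_cap = π/4 × (267 mm)² = 55990 mm^2
Rod-side annular area A_ann = π/4 × (267² − 141²) = 40380 mm^2
For equal Q, v ∝ 1/A, so v_ret/v_ext = A_cap/A_ann.

v_ret/v_ext ≈ 1.39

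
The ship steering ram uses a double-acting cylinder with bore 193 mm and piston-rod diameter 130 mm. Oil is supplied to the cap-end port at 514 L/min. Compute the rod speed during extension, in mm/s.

Cap-side area A_cap = π/4 × (193 mm)² = 29260 mm^2
v = Q / A

v ≈ 293 mm/s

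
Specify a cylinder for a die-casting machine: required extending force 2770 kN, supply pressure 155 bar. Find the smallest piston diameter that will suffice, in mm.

D ≈ 477 mm

Extension force acts on the full piston face: F = P × (π/4)D².
D = √(4F / (πP)) = √(4 × 2770 kN / (π × 155 bar))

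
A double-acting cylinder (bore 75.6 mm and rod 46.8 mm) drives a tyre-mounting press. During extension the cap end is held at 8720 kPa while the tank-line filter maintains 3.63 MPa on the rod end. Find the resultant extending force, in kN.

F ≈ 29.1 kN

Cap-side area A_cap = π/4 × (75.6 mm)² = 4489 mm^2
Rod-side annular area A_ann = π/4 × (75.6² − 46.8²) = 2769 mm^2
Net thrust = P_cap·A_cap − P_rod·A_ann = 39.14 kN − 10.05 kN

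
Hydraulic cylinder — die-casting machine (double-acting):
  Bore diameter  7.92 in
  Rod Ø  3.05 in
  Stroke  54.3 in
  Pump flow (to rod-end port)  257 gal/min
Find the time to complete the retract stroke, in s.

t ≈ 2.30 s

Rod-side annular area A_ann = π/4 × (7.92² − 3.05²) = 41.96 in^2
Swept volume V = A × L; t = V / Q = A·L / Q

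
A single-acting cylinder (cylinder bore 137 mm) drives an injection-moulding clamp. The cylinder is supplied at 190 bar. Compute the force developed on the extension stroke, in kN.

F ≈ 280 kN

Cap-side area A_cap = π/4 × (137 mm)² = 14740 mm^2
F = P × A_cap = 190 bar × A_cap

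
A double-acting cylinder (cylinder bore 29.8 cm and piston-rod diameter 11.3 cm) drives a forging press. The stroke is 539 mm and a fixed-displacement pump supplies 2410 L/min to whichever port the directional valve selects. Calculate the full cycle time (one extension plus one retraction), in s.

t ≈ 1.74 s

Cap-side area A_cap = π/4 × (29.8 cm)² = 697.5 cm^2
Rod-side annular area A_ann = π/4 × (29.8² − 11.3²) = 597.2 cm^2
t_ext = A_cap·L/Q = 0.9359 s
t_ret = A_ann·L/Q = 0.8014 s
t_cycle = t_ext + t_ret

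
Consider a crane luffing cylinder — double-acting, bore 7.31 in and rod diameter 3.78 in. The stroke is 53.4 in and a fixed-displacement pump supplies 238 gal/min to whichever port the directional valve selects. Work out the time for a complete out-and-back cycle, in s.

t ≈ 4.24 s

Cap-side area A_cap = π/4 × (7.31 in)² = 41.97 in^2
Rod-side annular area A_ann = π/4 × (7.31² − 3.78²) = 30.75 in^2
t_ext = A_cap·L/Q = 2.446 s
t_ret = A_ann·L/Q = 1.792 s
t_cycle = t_ext + t_ret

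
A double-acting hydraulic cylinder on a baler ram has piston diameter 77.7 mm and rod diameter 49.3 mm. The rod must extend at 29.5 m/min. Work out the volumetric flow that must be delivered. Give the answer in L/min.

Cap-side area A_cap = π/4 × (77.7 mm)² = 4742 mm^2
Q = A × v

Q ≈ 140 L/min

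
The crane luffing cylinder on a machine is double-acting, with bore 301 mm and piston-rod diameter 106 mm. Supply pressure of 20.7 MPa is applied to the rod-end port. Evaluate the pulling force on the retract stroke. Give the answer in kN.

F ≈ 1290 kN

Rod-side annular area A_ann = π/4 × (301² − 106²) = 62330 mm^2
On retraction the pressure acts on the annular area (bore minus rod).
F = P × A_ann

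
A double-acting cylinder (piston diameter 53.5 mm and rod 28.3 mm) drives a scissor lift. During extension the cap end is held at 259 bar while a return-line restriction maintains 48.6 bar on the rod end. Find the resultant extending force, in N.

F ≈ 50400 N

Cap-side area A_cap = π/4 × (53.5 mm)² = 2248 mm^2
Rod-side annular area A_ann = π/4 × (53.5² − 28.3²) = 1619 mm^2
Net thrust = P_cap·A_cap − P_rod·A_ann = 58220 N − 7868 N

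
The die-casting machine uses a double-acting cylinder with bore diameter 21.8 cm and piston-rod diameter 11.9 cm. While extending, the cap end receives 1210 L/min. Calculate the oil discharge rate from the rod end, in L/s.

Cap-side area A_cap = π/4 × (21.8 cm)² = 373.3 cm^2
Rod-side annular area A_ann = π/4 × (21.8² − 11.9²) = 262.0 cm^2
Piston speed v = Q_in/A_cap; rod-end outflow Q_out = v × A_ann = Q_in × A_ann/A_cap.

Q_out ≈ 14.2 L/s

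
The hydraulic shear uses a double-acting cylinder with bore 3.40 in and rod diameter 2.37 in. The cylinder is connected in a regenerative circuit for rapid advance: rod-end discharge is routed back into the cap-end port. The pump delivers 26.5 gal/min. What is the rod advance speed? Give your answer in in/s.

In regeneration the rod-end outflow joins the pump flow into the cap end, so the net volume the pump must supply per unit advance equals the rod cross-section area.
Rod cross-section A_rod = π/4 × (2.37 in)² = 4.412 in^2
v = Q_pump / A_rod

v ≈ 23.1 in/s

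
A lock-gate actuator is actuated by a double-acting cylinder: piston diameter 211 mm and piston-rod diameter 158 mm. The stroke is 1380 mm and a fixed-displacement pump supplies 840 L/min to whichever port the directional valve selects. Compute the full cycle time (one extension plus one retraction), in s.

Cap-side area A_cap = π/4 × (211 mm)² = 34970 mm^2
Rod-side annular area A_ann = π/4 × (211² − 158²) = 15360 mm^2
t_ext = A_cap·L/Q = 3.447 s
t_ret = A_ann·L/Q = 1.514 s
t_cycle = t_ext + t_ret

t ≈ 4.96 s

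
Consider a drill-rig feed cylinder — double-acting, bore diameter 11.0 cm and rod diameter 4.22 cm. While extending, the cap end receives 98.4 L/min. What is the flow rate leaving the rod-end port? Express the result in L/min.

Cap-side area A_cap = π/4 × (11.0 cm)² = 95.03 cm^2
Rod-side annular area A_ann = π/4 × (11.0² − 4.22²) = 81.05 cm^2
Piston speed v = Q_in/A_cap; rod-end outflow Q_out = v × A_ann = Q_in × A_ann/A_cap.

Q_out ≈ 83.9 L/min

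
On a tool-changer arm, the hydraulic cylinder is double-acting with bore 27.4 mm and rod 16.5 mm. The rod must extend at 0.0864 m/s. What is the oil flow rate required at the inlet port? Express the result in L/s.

Q ≈ 0.0509 L/s

Cap-side area A_cap = π/4 × (27.4 mm)² = 589.6 mm^2
Q = A × v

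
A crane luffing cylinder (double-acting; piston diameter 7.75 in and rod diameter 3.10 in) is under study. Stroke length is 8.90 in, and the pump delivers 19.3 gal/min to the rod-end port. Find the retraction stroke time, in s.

t ≈ 4.75 s

Rod-side annular area A_ann = π/4 × (7.75² − 3.10²) = 39.63 in^2
Swept volume V = A × L; t = V / Q = A·L / Q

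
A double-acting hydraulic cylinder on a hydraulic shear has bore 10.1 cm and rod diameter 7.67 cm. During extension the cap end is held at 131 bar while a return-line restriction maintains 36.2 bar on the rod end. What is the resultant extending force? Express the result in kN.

Cap-side area A_cap = π/4 × (10.1 cm)² = 80.12 cm^2
Rod-side annular area A_ann = π/4 × (10.1² − 7.67²) = 33.91 cm^2
Net thrust = P_cap·A_cap − P_rod·A_ann = 105.0 kN − 12.28 kN

F ≈ 92.7 kN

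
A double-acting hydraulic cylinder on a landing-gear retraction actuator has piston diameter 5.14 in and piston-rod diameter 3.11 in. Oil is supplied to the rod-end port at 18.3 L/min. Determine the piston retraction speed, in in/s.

v ≈ 1.42 in/s

Rod-side annular area A_ann = π/4 × (5.14² − 3.11²) = 13.15 in^2
Flow into the rod-end port fills the annular volume.
v = Q / A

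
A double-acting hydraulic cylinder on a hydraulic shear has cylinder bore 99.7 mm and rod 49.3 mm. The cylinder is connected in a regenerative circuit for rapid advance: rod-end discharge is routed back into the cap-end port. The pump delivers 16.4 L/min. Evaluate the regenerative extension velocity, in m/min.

v ≈ 8.59 m/min

In regeneration the rod-end outflow joins the pump flow into the cap end, so the net volume the pump must supply per unit advance equals the rod cross-section area.
Rod cross-section A_rod = π/4 × (49.3 mm)² = 1909 mm^2
v = Q_pump / A_rod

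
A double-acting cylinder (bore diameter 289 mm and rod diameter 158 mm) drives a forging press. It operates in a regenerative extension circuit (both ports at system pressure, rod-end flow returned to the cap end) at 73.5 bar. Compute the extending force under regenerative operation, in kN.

F ≈ 144 kN

With equal pressure on both faces, forces on the annular region cancel; the net push is pressure × rod cross-section.
Rod cross-section A_rod = π/4 × (158 mm)² = 19610 mm^2
F = P × A_rod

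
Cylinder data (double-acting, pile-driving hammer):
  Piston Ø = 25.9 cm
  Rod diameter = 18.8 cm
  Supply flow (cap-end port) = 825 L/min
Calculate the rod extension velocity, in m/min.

Cap-side area A_cap = π/4 × (25.9 cm)² = 526.9 cm^2
v = Q / A

v ≈ 15.7 m/min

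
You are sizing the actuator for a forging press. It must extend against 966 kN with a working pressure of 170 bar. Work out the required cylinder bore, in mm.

D ≈ 269 mm

Extension force acts on the full piston face: F = P × (π/4)D².
D = √(4F / (πP)) = √(4 × 966 kN / (π × 170 bar))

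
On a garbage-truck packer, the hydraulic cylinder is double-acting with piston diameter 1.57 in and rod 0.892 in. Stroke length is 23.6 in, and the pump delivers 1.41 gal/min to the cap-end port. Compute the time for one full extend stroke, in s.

Cap-side area A_cap = π/4 × (1.57 in)² = 1.936 in^2
Swept volume V = A × L; t = V / Q = A·L / Q

t ≈ 8.42 s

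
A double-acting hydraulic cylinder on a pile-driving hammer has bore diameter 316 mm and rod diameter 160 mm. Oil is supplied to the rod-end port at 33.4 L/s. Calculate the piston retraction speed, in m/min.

Rod-side annular area A_ann = π/4 × (316² − 160²) = 58320 mm^2
Flow into the rod-end port fills the annular volume.
v = Q / A

v ≈ 34.4 m/min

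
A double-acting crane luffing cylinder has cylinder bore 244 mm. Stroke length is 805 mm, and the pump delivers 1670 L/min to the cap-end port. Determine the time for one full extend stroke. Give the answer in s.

Cap-side area A_cap = π/4 × (244 mm)² = 46760 mm^2
Swept volume V = A × L; t = V / Q = A·L / Q

t ≈ 1.35 s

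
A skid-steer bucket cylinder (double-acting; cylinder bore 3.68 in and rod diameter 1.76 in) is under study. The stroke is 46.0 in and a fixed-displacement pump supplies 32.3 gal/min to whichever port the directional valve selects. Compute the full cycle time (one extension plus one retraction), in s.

t ≈ 6.97 s

Cap-side area A_cap = π/4 × (3.68 in)² = 10.64 in^2
Rod-side annular area A_ann = π/4 × (3.68² − 1.76²) = 8.203 in^2
t_ext = A_cap·L/Q = 3.934 s
t_ret = A_ann·L/Q = 3.034 s
t_cycle = t_ext + t_ret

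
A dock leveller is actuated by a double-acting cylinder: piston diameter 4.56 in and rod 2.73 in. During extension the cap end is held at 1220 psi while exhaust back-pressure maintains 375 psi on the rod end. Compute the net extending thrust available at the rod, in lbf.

Cap-side area A_cap = π/4 × (4.56 in)² = 16.33 in^2
Rod-side annular area A_ann = π/4 × (4.56² − 2.73²) = 10.48 in^2
Net thrust = P_cap·A_cap − P_rod·A_ann = 19920 lbf − 3929 lbf

F ≈ 16000 lbf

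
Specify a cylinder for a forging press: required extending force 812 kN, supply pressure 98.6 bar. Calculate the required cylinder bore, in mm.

D ≈ 324 mm

Extension force acts on the full piston face: F = P × (π/4)D².
D = √(4F / (πP)) = √(4 × 812 kN / (π × 98.6 bar))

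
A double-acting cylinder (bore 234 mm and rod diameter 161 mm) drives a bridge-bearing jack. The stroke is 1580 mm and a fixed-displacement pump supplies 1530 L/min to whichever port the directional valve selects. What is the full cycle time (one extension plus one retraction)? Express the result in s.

Cap-side area A_cap = π/4 × (234 mm)² = 43010 mm^2
Rod-side annular area A_ann = π/4 × (234² − 161²) = 22650 mm^2
t_ext = A_cap·L/Q = 2.665 s
t_ret = A_ann·L/Q = 1.403 s
t_cycle = t_ext + t_ret

t ≈ 4.07 s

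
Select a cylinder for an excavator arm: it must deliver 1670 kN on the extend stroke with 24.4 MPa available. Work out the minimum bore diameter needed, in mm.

D ≈ 295 mm

Extension force acts on the full piston face: F = P × (π/4)D².
D = √(4F / (πP)) = √(4 × 1670 kN / (π × 24.4 MPa))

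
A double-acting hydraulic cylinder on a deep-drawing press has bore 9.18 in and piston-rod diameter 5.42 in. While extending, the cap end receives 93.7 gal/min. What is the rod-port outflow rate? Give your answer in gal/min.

Cap-side area A_cap = π/4 × (9.18 in)² = 66.19 in^2
Rod-side annular area A_ann = π/4 × (9.18² − 5.42²) = 43.12 in^2
Piston speed v = Q_in/A_cap; rod-end outflow Q_out = v × A_ann = Q_in × A_ann/A_cap.

Q_out ≈ 61.0 gal/min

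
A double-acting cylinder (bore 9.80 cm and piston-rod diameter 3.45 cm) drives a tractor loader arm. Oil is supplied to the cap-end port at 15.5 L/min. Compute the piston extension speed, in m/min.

Cap-side area A_cap = π/4 × (9.80 cm)² = 75.43 cm^2
v = Q / A

v ≈ 2.05 m/min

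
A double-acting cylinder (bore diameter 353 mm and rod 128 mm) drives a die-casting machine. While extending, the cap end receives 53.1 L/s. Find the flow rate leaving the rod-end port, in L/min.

Cap-side area A_cap = π/4 × (353 mm)² = 97870 mm^2
Rod-side annular area A_ann = π/4 × (353² − 128²) = 85000 mm^2
Piston speed v = Q_in/A_cap; rod-end outflow Q_out = v × A_ann = Q_in × A_ann/A_cap.

Q_out ≈ 2770 L/min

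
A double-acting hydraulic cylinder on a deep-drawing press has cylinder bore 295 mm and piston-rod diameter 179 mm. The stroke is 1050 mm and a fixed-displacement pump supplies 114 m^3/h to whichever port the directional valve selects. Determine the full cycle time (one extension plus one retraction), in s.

Cap-side area A_cap = π/4 × (295 mm)² = 68350 mm^2
Rod-side annular area A_ann = π/4 × (295² − 179²) = 43180 mm^2
t_ext = A_cap·L/Q = 2.266 s
t_ret = A_ann·L/Q = 1.432 s
t_cycle = t_ext + t_ret

t ≈ 3.70 s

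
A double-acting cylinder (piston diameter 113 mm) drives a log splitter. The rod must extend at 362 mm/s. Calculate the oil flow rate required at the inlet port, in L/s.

Cap-side area A_cap = π/4 × (113 mm)² = 10030 mm^2
Q = A × v

Q ≈ 3.63 L/s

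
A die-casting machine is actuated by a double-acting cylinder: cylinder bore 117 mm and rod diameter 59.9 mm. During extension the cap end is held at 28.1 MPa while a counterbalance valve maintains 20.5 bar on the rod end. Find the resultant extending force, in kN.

Cap-side area A_cap = π/4 × (117 mm)² = 10750 mm^2
Rod-side annular area A_ann = π/4 × (117² − 59.9²) = 7933 mm^2
Net thrust = P_cap·A_cap − P_rod·A_ann = 302.1 kN − 16.26 kN

F ≈ 286 kN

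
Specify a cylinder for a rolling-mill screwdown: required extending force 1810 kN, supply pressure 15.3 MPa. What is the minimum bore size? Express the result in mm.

Extension force acts on the full piston face: F = P × (π/4)D².
D = √(4F / (πP)) = √(4 × 1810 kN / (π × 15.3 MPa))

D ≈ 388 mm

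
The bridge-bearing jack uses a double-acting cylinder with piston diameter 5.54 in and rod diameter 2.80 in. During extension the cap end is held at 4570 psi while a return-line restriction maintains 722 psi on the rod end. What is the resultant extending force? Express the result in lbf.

Cap-side area A_cap = π/4 × (5.54 in)² = 24.11 in^2
Rod-side annular area A_ann = π/4 × (5.54² − 2.80²) = 17.95 in^2
Net thrust = P_cap·A_cap − P_rod·A_ann = 1.102e5 lbf − 12960 lbf

F ≈ 97200 lbf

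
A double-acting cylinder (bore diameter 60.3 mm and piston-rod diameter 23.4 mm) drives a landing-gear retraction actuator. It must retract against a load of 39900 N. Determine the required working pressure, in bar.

Rod-side annular area A_ann = π/4 × (60.3² − 23.4²) = 2426 mm^2
Retraction: pressure acts on the annular area.
P = F / A = 39900 N / A

P ≈ 164 bar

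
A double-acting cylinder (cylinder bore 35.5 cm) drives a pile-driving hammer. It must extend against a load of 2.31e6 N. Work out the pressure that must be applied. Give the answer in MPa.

P ≈ 23.3 MPa

Cap-side area A_cap = π/4 × (35.5 cm)² = 989.8 cm^2
P = F / A = 2.31e6 N / A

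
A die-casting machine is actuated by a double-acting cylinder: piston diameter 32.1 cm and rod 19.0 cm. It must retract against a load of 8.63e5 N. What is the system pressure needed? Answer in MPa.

Rod-side annular area A_ann = π/4 × (32.1² − 19.0²) = 525.8 cm^2
Retraction: pressure acts on the annular area.
P = F / A = 8.63e5 N / A

P ≈ 16.4 MPa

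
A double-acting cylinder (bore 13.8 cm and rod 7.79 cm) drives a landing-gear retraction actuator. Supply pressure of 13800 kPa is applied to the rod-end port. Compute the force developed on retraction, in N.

F ≈ 1.41e5 N

Rod-side annular area A_ann = π/4 × (13.8² − 7.79²) = 101.9 cm^2
On retraction the pressure acts on the annular area (bore minus rod).
F = P × A_ann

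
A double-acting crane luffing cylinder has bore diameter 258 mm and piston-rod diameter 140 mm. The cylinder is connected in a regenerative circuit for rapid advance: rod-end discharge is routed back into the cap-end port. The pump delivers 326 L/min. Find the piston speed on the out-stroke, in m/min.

In regeneration the rod-end outflow joins the pump flow into the cap end, so the net volume the pump must supply per unit advance equals the rod cross-section area.
Rod cross-section A_rod = π/4 × (140 mm)² = 15390 mm^2
v = Q_pump / A_rod

v ≈ 21.2 m/min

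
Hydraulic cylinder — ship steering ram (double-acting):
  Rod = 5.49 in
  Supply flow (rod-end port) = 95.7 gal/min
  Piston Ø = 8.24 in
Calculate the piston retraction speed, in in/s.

v ≈ 12.4 in/s

Rod-side annular area A_ann = π/4 × (8.24² − 5.49²) = 29.65 in^2
Flow into the rod-end port fills the annular volume.
v = Q / A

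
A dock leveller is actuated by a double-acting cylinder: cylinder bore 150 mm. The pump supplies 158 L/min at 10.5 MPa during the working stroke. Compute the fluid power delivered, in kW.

W ≈ 27.6 kW

Hydraulic power = P × Q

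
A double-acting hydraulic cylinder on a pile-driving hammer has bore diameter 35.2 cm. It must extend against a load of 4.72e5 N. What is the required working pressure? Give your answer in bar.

Cap-side area A_cap = π/4 × (35.2 cm)² = 973.1 cm^2
P = F / A = 4.72e5 N / A

P ≈ 48.5 bar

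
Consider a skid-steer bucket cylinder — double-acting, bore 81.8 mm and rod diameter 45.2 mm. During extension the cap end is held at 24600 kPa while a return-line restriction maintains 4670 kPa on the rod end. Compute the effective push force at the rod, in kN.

F ≈ 112 kN

Cap-side area A_cap = π/4 × (81.8 mm)² = 5255 mm^2
Rod-side annular area A_ann = π/4 × (81.8² − 45.2²) = 3651 mm^2
Net thrust = P_cap·A_cap − P_rod·A_ann = 129.3 kN − 17.05 kN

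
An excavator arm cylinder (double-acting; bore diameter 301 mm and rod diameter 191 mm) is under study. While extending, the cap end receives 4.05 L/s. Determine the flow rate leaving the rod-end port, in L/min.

Cap-side area A_cap = π/4 × (301 mm)² = 71160 mm^2
Rod-side annular area A_ann = π/4 × (301² − 191²) = 42510 mm^2
Piston speed v = Q_in/A_cap; rod-end outflow Q_out = v × A_ann = Q_in × A_ann/A_cap.

Q_out ≈ 145 L/min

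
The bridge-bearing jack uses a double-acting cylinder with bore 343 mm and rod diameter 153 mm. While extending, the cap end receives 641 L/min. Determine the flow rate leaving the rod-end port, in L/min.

Cap-side area A_cap = π/4 × (343 mm)² = 92400 mm^2
Rod-side annular area A_ann = π/4 × (343² − 153²) = 74020 mm^2
Piston speed v = Q_in/A_cap; rod-end outflow Q_out = v × A_ann = Q_in × A_ann/A_cap.

Q_out ≈ 513 L/min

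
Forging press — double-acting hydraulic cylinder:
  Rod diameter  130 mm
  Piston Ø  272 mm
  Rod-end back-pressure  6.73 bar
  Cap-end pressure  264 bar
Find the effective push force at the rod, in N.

F ≈ 1.50e6 N

Cap-side area A_cap = π/4 × (272 mm)² = 58110 mm^2
Rod-side annular area A_ann = π/4 × (272² − 130²) = 44830 mm^2
Net thrust = P_cap·A_cap − P_rod·A_ann = 1.534e6 N − 30170 N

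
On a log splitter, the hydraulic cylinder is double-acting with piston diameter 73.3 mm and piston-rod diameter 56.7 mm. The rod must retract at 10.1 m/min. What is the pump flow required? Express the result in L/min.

Q ≈ 17.1 L/min

Rod-side annular area A_ann = π/4 × (73.3² − 56.7²) = 1695 mm^2
Q = A × v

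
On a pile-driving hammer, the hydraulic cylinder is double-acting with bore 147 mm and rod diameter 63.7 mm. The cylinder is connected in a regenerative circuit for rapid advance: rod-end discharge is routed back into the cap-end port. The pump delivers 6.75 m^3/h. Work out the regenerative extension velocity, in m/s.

v ≈ 0.588 m/s

In regeneration the rod-end outflow joins the pump flow into the cap end, so the net volume the pump must supply per unit advance equals the rod cross-section area.
Rod cross-section A_rod = π/4 × (63.7 mm)² = 3187 mm^2
v = Q_pump / A_rod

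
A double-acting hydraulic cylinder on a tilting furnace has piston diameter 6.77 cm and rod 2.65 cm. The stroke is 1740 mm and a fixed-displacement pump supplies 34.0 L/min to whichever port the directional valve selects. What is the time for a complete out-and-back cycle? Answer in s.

t ≈ 20.4 s

Cap-side area A_cap = π/4 × (6.77 cm)² = 36.00 cm^2
Rod-side annular area A_ann = π/4 × (6.77² − 2.65²) = 30.48 cm^2
t_ext = A_cap·L/Q = 11.05 s
t_ret = A_ann·L/Q = 9.360 s
t_cycle = t_ext + t_ret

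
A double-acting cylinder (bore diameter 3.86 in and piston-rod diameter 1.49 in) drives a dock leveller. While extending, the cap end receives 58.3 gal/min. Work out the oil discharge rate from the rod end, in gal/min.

Cap-side area A_cap = π/4 × (3.86 in)² = 11.70 in^2
Rod-side annular area A_ann = π/4 × (3.86² − 1.49²) = 9.958 in^2
Piston speed v = Q_in/A_cap; rod-end outflow Q_out = v × A_ann = Q_in × A_ann/A_cap.

Q_out ≈ 49.6 gal/min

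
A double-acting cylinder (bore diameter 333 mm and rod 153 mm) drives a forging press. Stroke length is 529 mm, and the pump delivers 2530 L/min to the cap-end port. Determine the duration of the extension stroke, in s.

Cap-side area A_cap = π/4 × (333 mm)² = 87090 mm^2
Swept volume V = A × L; t = V / Q = A·L / Q

t ≈ 1.09 s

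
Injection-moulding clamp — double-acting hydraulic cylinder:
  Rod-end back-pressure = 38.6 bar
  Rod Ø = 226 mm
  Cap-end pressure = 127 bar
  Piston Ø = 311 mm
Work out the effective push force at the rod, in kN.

Cap-side area A_cap = π/4 × (311 mm)² = 75960 mm^2
Rod-side annular area A_ann = π/4 × (311² − 226²) = 35850 mm^2
Net thrust = P_cap·A_cap − P_rod·A_ann = 964.7 kN − 138.4 kN

F ≈ 826 kN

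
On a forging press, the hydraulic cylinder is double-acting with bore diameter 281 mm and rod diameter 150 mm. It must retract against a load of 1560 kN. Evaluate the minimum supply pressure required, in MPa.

P ≈ 35.2 MPa

Rod-side annular area A_ann = π/4 × (281² − 150²) = 44340 mm^2
Retraction: pressure acts on the annular area.
P = F / A = 1560 kN / A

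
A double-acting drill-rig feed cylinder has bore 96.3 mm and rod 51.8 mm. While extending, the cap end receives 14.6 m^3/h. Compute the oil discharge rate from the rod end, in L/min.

Cap-side area A_cap = π/4 × (96.3 mm)² = 7284 mm^2
Rod-side annular area A_ann = π/4 × (96.3² − 51.8²) = 5176 mm^2
Piston speed v = Q_in/A_cap; rod-end outflow Q_out = v × A_ann = Q_in × A_ann/A_cap.

Q_out ≈ 173 L/min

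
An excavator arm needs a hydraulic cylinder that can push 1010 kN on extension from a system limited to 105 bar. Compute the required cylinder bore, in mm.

Extension force acts on the full piston face: F = P × (π/4)D².
D = √(4F / (πP)) = √(4 × 1010 kN / (π × 105 bar))

D ≈ 350 mm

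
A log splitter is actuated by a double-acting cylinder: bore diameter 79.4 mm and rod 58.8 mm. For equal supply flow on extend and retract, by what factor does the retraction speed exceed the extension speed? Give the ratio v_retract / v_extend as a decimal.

Cap-side area A_cap = π/4 × (79.4 mm)² = 4951 mm^2
Rod-side annular area A_ann = π/4 × (79.4² − 58.8²) = 2236 mm^2
For equal Q, v ∝ 1/A, so v_ret/v_ext = A_cap/A_ann.

v_ret/v_ext ≈ 2.21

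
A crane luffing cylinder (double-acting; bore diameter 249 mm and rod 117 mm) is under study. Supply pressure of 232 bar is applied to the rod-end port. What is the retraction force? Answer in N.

Rod-side annular area A_ann = π/4 × (249² − 117²) = 37940 mm^2
On retraction the pressure acts on the annular area (bore minus rod).
F = P × A_ann

F ≈ 8.80e5 N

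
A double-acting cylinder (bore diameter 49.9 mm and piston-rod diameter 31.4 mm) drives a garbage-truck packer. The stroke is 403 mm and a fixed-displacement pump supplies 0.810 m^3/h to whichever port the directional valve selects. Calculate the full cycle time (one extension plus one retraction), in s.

t ≈ 5.62 s

Cap-side area A_cap = π/4 × (49.9 mm)² = 1956 mm^2
Rod-side annular area A_ann = π/4 × (49.9² − 31.4²) = 1181 mm^2
t_ext = A_cap·L/Q = 3.503 s
t_ret = A_ann·L/Q = 2.116 s
t_cycle = t_ext + t_ret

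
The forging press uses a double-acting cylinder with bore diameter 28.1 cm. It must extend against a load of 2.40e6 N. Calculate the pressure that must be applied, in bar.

Cap-side area A_cap = π/4 × (28.1 cm)² = 620.2 cm^2
P = F / A = 2.40e6 N / A

P ≈ 387 bar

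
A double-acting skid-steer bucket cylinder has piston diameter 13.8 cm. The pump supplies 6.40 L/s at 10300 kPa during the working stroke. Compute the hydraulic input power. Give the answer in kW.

W ≈ 65.9 kW

Hydraulic power = P × Q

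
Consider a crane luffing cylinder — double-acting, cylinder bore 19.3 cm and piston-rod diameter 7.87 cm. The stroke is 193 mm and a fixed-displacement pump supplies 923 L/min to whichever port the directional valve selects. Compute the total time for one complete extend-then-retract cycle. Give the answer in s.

Cap-side area A_cap = π/4 × (19.3 cm)² = 292.6 cm^2
Rod-side annular area A_ann = π/4 × (19.3² − 7.87²) = 243.9 cm^2
t_ext = A_cap·L/Q = 0.3670 s
t_ret = A_ann·L/Q = 0.3060 s
t_cycle = t_ext + t_ret

t ≈ 0.673 s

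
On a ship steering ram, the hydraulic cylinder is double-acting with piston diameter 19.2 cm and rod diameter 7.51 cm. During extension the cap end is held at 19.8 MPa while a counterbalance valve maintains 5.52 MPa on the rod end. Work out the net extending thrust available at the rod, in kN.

F ≈ 438 kN

Cap-side area A_cap = π/4 × (19.2 cm)² = 289.5 cm^2
Rod-side annular area A_ann = π/4 × (19.2² − 7.51²) = 245.2 cm^2
Net thrust = P_cap·A_cap − P_rod·A_ann = 573.3 kN − 135.4 kN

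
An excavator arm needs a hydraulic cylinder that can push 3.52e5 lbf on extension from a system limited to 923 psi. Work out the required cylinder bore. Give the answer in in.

D ≈ 22.0 in

Extension force acts on the full piston face: F = P × (π/4)D².
D = √(4F / (πP)) = √(4 × 3.52e5 lbf / (π × 923 psi))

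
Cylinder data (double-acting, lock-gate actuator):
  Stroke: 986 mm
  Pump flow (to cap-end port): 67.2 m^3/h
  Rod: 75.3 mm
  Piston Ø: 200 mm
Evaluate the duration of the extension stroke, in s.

t ≈ 1.66 s

Cap-side area A_cap = π/4 × (200 mm)² = 31420 mm^2
Swept volume V = A × L; t = V / Q = A·L / Q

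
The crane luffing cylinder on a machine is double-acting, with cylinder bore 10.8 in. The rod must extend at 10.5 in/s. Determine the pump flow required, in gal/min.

Cap-side area A_cap = π/4 × (10.8 in)² = 91.61 in^2
Q = A × v

Q ≈ 250 gal/min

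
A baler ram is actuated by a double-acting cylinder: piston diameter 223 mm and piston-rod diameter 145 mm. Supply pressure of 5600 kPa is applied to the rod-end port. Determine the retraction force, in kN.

F ≈ 126 kN

Rod-side annular area A_ann = π/4 × (223² − 145²) = 22540 mm^2
On retraction the pressure acts on the annular area (bore minus rod).
F = P × A_ann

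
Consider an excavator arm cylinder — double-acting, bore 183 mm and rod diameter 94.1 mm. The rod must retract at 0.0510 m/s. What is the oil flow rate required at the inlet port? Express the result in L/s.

Rod-side annular area A_ann = π/4 × (183² − 94.1²) = 19350 mm^2
Q = A × v

Q ≈ 0.987 L/s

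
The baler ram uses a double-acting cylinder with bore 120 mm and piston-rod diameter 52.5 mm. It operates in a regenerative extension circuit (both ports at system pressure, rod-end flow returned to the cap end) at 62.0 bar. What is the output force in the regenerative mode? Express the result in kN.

F ≈ 13.4 kN

With equal pressure on both faces, forces on the annular region cancel; the net push is pressure × rod cross-section.
Rod cross-section A_rod = π/4 × (52.5 mm)² = 2165 mm^2
F = P × A_rod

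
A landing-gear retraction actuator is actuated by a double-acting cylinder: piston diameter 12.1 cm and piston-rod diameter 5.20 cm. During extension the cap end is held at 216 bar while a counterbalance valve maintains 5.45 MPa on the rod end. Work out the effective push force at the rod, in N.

Cap-side area A_cap = π/4 × (12.1 cm)² = 115.0 cm^2
Rod-side annular area A_ann = π/4 × (12.1² − 5.20²) = 93.75 cm^2
Net thrust = P_cap·A_cap − P_rod·A_ann = 2.484e5 N − 51100 N

F ≈ 1.97e5 N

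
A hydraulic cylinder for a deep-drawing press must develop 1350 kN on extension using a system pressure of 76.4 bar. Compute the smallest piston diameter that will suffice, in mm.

Extension force acts on the full piston face: F = P × (π/4)D².
D = √(4F / (πP)) = √(4 × 1350 kN / (π × 76.4 bar))

D ≈ 474 mm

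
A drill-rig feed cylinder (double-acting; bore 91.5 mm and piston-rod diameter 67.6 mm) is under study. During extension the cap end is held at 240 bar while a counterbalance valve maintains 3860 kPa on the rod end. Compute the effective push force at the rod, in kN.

F ≈ 146 kN

Cap-side area A_cap = π/4 × (91.5 mm)² = 6576 mm^2
Rod-side annular area A_ann = π/4 × (91.5² − 67.6²) = 2986 mm^2
Net thrust = P_cap·A_cap − P_rod·A_ann = 157.8 kN − 11.53 kN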